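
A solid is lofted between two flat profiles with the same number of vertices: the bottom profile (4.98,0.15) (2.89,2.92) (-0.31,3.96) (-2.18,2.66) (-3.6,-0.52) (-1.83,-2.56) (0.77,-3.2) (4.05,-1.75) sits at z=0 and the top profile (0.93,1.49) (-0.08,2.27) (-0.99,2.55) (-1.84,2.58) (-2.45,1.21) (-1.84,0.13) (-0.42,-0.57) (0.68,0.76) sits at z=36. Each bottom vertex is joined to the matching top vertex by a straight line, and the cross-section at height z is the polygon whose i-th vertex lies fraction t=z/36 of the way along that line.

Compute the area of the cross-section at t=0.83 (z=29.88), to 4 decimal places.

Cross-section at t=0.83: each vertex is (1-t)·p0[i] + t·p1[i].
  v1: (1-0.83)·(4.98,0.15) + 0.83·(0.93,1.49) = (1.6185,1.2622)
  v2: (1-0.83)·(2.89,2.92) + 0.83·(-0.08,2.27) = (0.4249,2.3805)
  v3: (1-0.83)·(-0.31,3.96) + 0.83·(-0.99,2.55) = (-0.8744,2.7897)
  v4: (1-0.83)·(-2.18,2.66) + 0.83·(-1.84,2.58) = (-1.8978,2.5936)
  v5: (1-0.83)·(-3.6,-0.52) + 0.83·(-2.45,1.21) = (-2.6455,0.9159)
  v6: (1-0.83)·(-1.83,-2.56) + 0.83·(-1.84,0.13) = (-1.8383,-0.3273)
  v7: (1-0.83)·(0.77,-3.2) + 0.83·(-0.42,-0.57) = (-0.2177,-1.0171)
  v8: (1-0.83)·(4.05,-1.75) + 0.83·(0.68,0.76) = (1.2529,0.3333)
Shoelace sum Σ(x_i·y_{i+1} − x_{i+1}·y_i):
  i=1: 1.6185·2.3805 − 0.4249·1.2622 = +3.3165 (running +3.3165)
  i=2: 0.4249·2.7897 − -0.8744·2.3805 = +3.2669 (running +6.5834)
  i=3: -0.8744·2.5936 − -1.8978·2.7897 = +3.0264 (running +9.6098)
  i=4: -1.8978·0.9159 − -2.6455·2.5936 = +5.1232 (running +14.7330)
  i=5: -2.6455·-0.3273 − -1.8383·0.9159 = +2.5496 (running +17.2826)
  i=6: -1.8383·-1.0171 − -0.2177·-0.3273 = +1.7985 (running +19.0811)
  i=7: -0.2177·0.3333 − 1.2529·-1.0171 = +1.2018 (running +20.2828)
  i=8: 1.2529·1.2622 − 1.6185·0.3333 = +1.0420 (running +21.3248)
Area = |Σ|/2 = |21.3248|/2 = 10.6624

Area at t=0.83: 10.6624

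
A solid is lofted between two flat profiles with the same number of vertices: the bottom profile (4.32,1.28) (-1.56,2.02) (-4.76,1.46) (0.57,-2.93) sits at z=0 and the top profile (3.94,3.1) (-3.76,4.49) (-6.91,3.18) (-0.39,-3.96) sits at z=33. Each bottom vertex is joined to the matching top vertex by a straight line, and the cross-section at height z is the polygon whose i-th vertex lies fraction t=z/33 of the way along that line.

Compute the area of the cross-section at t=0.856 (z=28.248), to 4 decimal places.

Area at t=0.856: 41.9438

Cross-section at t=0.856: each vertex is (1-t)·p0[i] + t·p1[i].
  v1: (1-0.856)·(4.32,1.28) + 0.856·(3.94,3.1) = (3.9947,2.8379)
  v2: (1-0.856)·(-1.56,2.02) + 0.856·(-3.76,4.49) = (-3.4432,4.1343)
  v3: (1-0.856)·(-4.76,1.46) + 0.856·(-6.91,3.18) = (-6.6004,2.9323)
  v4: (1-0.856)·(0.57,-2.93) + 0.856·(-0.39,-3.96) = (-0.2518,-3.8117)
Shoelace sum Σ(x_i·y_{i+1} − x_{i+1}·y_i):
  i=1: 3.9947·4.1343 − -3.4432·2.8379 = +26.2870 (running +26.2870)
  i=2: -3.4432·2.9323 − -6.6004·4.1343 = +17.1916 (running +43.4786)
  i=3: -6.6004·-3.8117 − -0.2518·2.9323 = +25.8969 (running +69.3754)
  i=4: -0.2518·2.8379 − 3.9947·-3.8117 = +14.5121 (running +83.8876)
Area = |Σ|/2 = |83.8876|/2 = 41.9438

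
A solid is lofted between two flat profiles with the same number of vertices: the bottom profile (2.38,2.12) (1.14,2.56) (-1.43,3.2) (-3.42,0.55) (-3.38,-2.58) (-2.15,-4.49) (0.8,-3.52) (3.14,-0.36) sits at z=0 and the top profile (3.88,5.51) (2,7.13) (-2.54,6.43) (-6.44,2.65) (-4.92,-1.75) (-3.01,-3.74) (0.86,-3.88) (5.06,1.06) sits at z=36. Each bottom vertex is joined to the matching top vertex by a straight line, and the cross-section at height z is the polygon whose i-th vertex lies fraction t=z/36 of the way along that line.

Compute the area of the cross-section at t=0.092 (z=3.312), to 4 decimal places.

Cross-section at t=0.092: each vertex is (1-t)·p0[i] + t·p1[i].
  v1: (1-0.092)·(2.38,2.12) + 0.092·(3.88,5.51) = (2.5180,2.4319)
  v2: (1-0.092)·(1.14,2.56) + 0.092·(2,7.13) = (1.2191,2.9804)
  v3: (1-0.092)·(-1.43,3.2) + 0.092·(-2.54,6.43) = (-1.5321,3.4972)
  v4: (1-0.092)·(-3.42,0.55) + 0.092·(-6.44,2.65) = (-3.6978,0.7432)
  v5: (1-0.092)·(-3.38,-2.58) + 0.092·(-4.92,-1.75) = (-3.5217,-2.5036)
  v6: (1-0.092)·(-2.15,-4.49) + 0.092·(-3.01,-3.74) = (-2.2291,-4.4210)
  v7: (1-0.092)·(0.8,-3.52) + 0.092·(0.86,-3.88) = (0.8055,-3.5531)
  v8: (1-0.092)·(3.14,-0.36) + 0.092·(5.06,1.06) = (3.3166,-0.2294)
Shoelace sum Σ(x_i·y_{i+1} − x_{i+1}·y_i):
  i=1: 2.5180·2.9804 − 1.2191·2.4319 = +4.5400 (running +4.5400)
  i=2: 1.2191·3.4972 − -1.5321·2.9804 = +8.8298 (running +13.3698)
  i=3: -1.5321·0.7432 − -3.6978·3.4972 = +11.7933 (running +25.1631)
  i=4: -3.6978·-2.5036 − -3.5217·0.7432 = +11.8754 (running +37.0385)
  i=5: -3.5217·-4.4210 − -2.2291·-2.5036 = +9.9884 (running +47.0269)
  i=6: -2.2291·-3.5531 − 0.8055·-4.4210 = +11.4815 (running +58.5085)
  i=7: 0.8055·-0.2294 − 3.3166·-3.5531 = +11.5997 (running +70.1081)
  i=8: 3.3166·2.4319 − 2.5180·-0.2294 = +8.6432 (running +78.7513)
Area = |Σ|/2 = |78.7513|/2 = 39.3757

Area at t=0.092: 39.3757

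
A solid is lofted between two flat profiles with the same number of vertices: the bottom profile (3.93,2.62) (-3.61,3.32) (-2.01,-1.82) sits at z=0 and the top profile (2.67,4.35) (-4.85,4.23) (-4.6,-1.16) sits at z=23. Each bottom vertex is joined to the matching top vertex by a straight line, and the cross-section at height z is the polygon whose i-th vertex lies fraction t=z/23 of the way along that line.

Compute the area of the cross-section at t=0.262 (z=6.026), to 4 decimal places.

Area at t=0.262: 19.3088

Cross-section at t=0.262: each vertex is (1-t)·p0[i] + t·p1[i].
  v1: (1-0.262)·(3.93,2.62) + 0.262·(2.67,4.35) = (3.5999,3.0733)
  v2: (1-0.262)·(-3.61,3.32) + 0.262·(-4.85,4.23) = (-3.9349,3.5584)
  v3: (1-0.262)·(-2.01,-1.82) + 0.262·(-4.6,-1.16) = (-2.6886,-1.6471)
Shoelace sum Σ(x_i·y_{i+1} − x_{i+1}·y_i):
  i=1: 3.5999·3.5584 − -3.9349·3.0733 = +24.9028 (running +24.9028)
  i=2: -3.9349·-1.6471 − -2.6886·3.5584 = +16.0482 (running +40.9510)
  i=3: -2.6886·3.0733 − 3.5999·-1.6471 = -2.3334 (running +38.6175)
Area = |Σ|/2 = |38.6175|/2 = 19.3088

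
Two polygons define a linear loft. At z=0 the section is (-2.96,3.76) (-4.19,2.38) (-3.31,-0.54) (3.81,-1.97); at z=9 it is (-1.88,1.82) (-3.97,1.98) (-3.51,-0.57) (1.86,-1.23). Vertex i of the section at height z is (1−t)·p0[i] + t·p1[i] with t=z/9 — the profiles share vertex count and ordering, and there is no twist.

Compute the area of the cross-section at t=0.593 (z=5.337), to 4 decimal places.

Cross-section at t=0.593: each vertex is (1-t)·p0[i] + t·p1[i].
  v1: (1-0.593)·(-2.96,3.76) + 0.593·(-1.88,1.82) = (-2.3196,2.6096)
  v2: (1-0.593)·(-4.19,2.38) + 0.593·(-3.97,1.98) = (-4.0595,2.1428)
  v3: (1-0.593)·(-3.31,-0.54) + 0.593·(-3.51,-0.57) = (-3.4286,-0.5578)
  v4: (1-0.593)·(3.81,-1.97) + 0.593·(1.86,-1.23) = (2.6537,-1.5312)
Shoelace sum Σ(x_i·y_{i+1} − x_{i+1}·y_i):
  i=1: -2.3196·2.1428 − -4.0595·2.6096 = +5.6233 (running +5.6233)
  i=2: -4.0595·-0.5578 − -3.4286·2.1428 = +9.6112 (running +15.2345)
  i=3: -3.4286·-1.5312 − 2.6537·-0.5578 = +6.7300 (running +21.9645)
  i=4: 2.6537·2.6096 − -2.3196·-1.5312 = +3.3732 (running +25.3377)
Area = |Σ|/2 = |25.3377|/2 = 12.6689

Area at t=0.593: 12.6689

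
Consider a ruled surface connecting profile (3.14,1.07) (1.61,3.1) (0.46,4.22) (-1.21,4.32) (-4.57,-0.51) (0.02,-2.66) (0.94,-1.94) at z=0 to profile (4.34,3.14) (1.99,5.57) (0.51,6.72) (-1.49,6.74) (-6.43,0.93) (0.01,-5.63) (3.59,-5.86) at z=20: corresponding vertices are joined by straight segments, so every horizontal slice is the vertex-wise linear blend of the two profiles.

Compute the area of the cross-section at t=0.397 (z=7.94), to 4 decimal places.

Cross-section at t=0.397: each vertex is (1-t)·p0[i] + t·p1[i].
  v1: (1-0.397)·(3.14,1.07) + 0.397·(4.34,3.14) = (3.6164,1.8918)
  v2: (1-0.397)·(1.61,3.1) + 0.397·(1.99,5.57) = (1.7609,4.0806)
  v3: (1-0.397)·(0.46,4.22) + 0.397·(0.51,6.72) = (0.4798,5.2125)
  v4: (1-0.397)·(-1.21,4.32) + 0.397·(-1.49,6.74) = (-1.3212,5.2807)
  v5: (1-0.397)·(-4.57,-0.51) + 0.397·(-6.43,0.93) = (-5.3084,0.0617)
  v6: (1-0.397)·(0.02,-2.66) + 0.397·(0.01,-5.63) = (0.0160,-3.8391)
  v7: (1-0.397)·(0.94,-1.94) + 0.397·(3.59,-5.86) = (1.9920,-3.4962)
Shoelace sum Σ(x_i·y_{i+1} − x_{i+1}·y_i):
  i=1: 3.6164·4.0806 − 1.7609·1.8918 = +11.4259 (running +11.4259)
  i=2: 1.7609·5.2125 − 0.4798·4.0806 = +7.2204 (running +18.6463)
  i=3: 0.4798·5.2807 − -1.3212·5.2125 = +9.4205 (running +28.0668)
  i=4: -1.3212·0.0617 − -5.3084·5.2807 = +27.9509 (running +56.0177)
  i=5: -5.3084·-3.8391 − 0.0160·0.0617 = +20.3785 (running +76.3962)
  i=6: 0.0160·-3.4962 − 1.9920·-3.8391 = +7.5916 (running +83.9878)
  i=7: 1.9920·1.8918 − 3.6164·-3.4962 = +16.4123 (running +100.4002)
Area = |Σ|/2 = |100.4002|/2 = 50.2001

Area at t=0.397: 50.2001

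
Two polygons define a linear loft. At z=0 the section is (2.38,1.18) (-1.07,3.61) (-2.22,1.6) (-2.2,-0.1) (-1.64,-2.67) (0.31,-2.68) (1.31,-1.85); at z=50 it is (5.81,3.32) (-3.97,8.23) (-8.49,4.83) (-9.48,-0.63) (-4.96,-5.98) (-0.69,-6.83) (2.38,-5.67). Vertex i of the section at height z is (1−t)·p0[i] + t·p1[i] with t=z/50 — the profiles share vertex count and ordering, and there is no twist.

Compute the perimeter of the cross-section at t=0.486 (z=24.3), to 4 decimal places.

Perimeter at t=0.486: 31.2127

Cross-section at t=0.486: each vertex is (1-t)·p0[i] + t·p1[i].
  v1: (1-0.486)·(2.38,1.18) + 0.486·(5.81,3.32) = (4.0470,2.2200)
  v2: (1-0.486)·(-1.07,3.61) + 0.486·(-3.97,8.23) = (-2.4794,5.8553)
  v3: (1-0.486)·(-2.22,1.6) + 0.486·(-8.49,4.83) = (-5.2672,3.1698)
  v4: (1-0.486)·(-2.2,-0.1) + 0.486·(-9.48,-0.63) = (-5.7381,-0.3576)
  v5: (1-0.486)·(-1.64,-2.67) + 0.486·(-4.96,-5.98) = (-3.2535,-4.2787)
  v6: (1-0.486)·(0.31,-2.68) + 0.486·(-0.69,-6.83) = (-0.1760,-4.6969)
  v7: (1-0.486)·(1.31,-1.85) + 0.486·(2.38,-5.67) = (1.8300,-3.7065)
Perimeter = Σ |v_{i+1} − v_i|:
  edge 1→2: √(-6.5264² + 3.6353²) = 7.4705 (running 7.4705)
  edge 2→3: √(-2.7878² + -2.6855²) = 3.8709 (running 11.3415)
  edge 3→4: √(-0.4709² + -3.5274²) = 3.5586 (running 14.9001)
  edge 4→5: √(2.4846² + -3.9211²) = 4.6420 (running 19.5421)
  edge 5→6: √(3.0775² + -0.4182²) = 3.1058 (running 22.6479)
  edge 6→7: √(2.0060² + 0.9904²) = 2.2372 (running 24.8851)
  edge 7→1: √(2.2170² + 5.9266²) = 6.3276 (running 31.2127)
Perimeter = 31.2127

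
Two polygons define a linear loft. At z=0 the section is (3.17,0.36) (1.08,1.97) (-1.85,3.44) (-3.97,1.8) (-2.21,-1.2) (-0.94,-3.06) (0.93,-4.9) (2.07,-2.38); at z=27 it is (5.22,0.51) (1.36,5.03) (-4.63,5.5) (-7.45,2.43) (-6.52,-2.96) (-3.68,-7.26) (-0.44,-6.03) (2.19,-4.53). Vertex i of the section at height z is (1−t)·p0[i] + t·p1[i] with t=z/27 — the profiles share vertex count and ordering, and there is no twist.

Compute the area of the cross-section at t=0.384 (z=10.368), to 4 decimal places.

Cross-section at t=0.384: each vertex is (1-t)·p0[i] + t·p1[i].
  v1: (1-0.384)·(3.17,0.36) + 0.384·(5.22,0.51) = (3.9572,0.4176)
  v2: (1-0.384)·(1.08,1.97) + 0.384·(1.36,5.03) = (1.1875,3.1450)
  v3: (1-0.384)·(-1.85,3.44) + 0.384·(-4.63,5.5) = (-2.9175,4.2310)
  v4: (1-0.384)·(-3.97,1.8) + 0.384·(-7.45,2.43) = (-5.3063,2.0419)
  v5: (1-0.384)·(-2.21,-1.2) + 0.384·(-6.52,-2.96) = (-3.8650,-1.8758)
  v6: (1-0.384)·(-0.94,-3.06) + 0.384·(-3.68,-7.26) = (-1.9922,-4.6728)
  v7: (1-0.384)·(0.93,-4.9) + 0.384·(-0.44,-6.03) = (0.4039,-5.3339)
  v8: (1-0.384)·(2.07,-2.38) + 0.384·(2.19,-4.53) = (2.1161,-3.2056)
Shoelace sum Σ(x_i·y_{i+1} − x_{i+1}·y_i):
  i=1: 3.9572·3.1450 − 1.1875·0.4176 = +11.9496 (running +11.9496)
  i=2: 1.1875·4.2310 − -2.9175·3.1450 = +14.2002 (running +26.1498)
  i=3: -2.9175·2.0419 − -5.3063·4.2310 = +16.4939 (running +42.6437)
  i=4: -5.3063·-1.8758 − -3.8650·2.0419 = +17.8459 (running +60.4896)
  i=5: -3.8650·-4.6728 − -1.9922·-1.8758 = +14.3236 (running +74.8132)
  i=6: -1.9922·-5.3339 − 0.4039·-4.6728 = +12.5135 (running +87.3267)
  i=7: 0.4039·-3.2056 − 2.1161·-5.3339 = +9.9922 (running +97.3189)
  i=8: 2.1161·0.4176 − 3.9572·-3.2056 = +13.5689 (running +110.8877)
Area = |Σ|/2 = |110.8877|/2 = 55.4439

Area at t=0.384: 55.4439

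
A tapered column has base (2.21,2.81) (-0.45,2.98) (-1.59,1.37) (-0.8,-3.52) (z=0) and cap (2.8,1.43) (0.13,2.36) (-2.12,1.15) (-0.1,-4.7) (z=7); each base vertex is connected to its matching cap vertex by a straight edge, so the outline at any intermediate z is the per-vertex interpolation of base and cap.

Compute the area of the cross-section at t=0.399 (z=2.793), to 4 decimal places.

Area at t=0.399: 14.1292

Cross-section at t=0.399: each vertex is (1-t)·p0[i] + t·p1[i].
  v1: (1-0.399)·(2.21,2.81) + 0.399·(2.8,1.43) = (2.4454,2.2594)
  v2: (1-0.399)·(-0.45,2.98) + 0.399·(0.13,2.36) = (-0.2186,2.7326)
  v3: (1-0.399)·(-1.59,1.37) + 0.399·(-2.12,1.15) = (-1.8015,1.2822)
  v4: (1-0.399)·(-0.8,-3.52) + 0.399·(-0.1,-4.7) = (-0.5207,-3.9908)
Shoelace sum Σ(x_i·y_{i+1} − x_{i+1}·y_i):
  i=1: 2.4454·2.7326 − -0.2186·2.2594 = +7.1762 (running +7.1762)
  i=2: -0.2186·1.2822 − -1.8015·2.7326 = +4.6425 (running +11.8187)
  i=3: -1.8015·-3.9908 − -0.5207·1.2822 = +7.8570 (running +19.6757)
  i=4: -0.5207·2.2594 − 2.4454·-3.9908 = +8.5827 (running +28.2584)
Area = |Σ|/2 = |28.2584|/2 = 14.1292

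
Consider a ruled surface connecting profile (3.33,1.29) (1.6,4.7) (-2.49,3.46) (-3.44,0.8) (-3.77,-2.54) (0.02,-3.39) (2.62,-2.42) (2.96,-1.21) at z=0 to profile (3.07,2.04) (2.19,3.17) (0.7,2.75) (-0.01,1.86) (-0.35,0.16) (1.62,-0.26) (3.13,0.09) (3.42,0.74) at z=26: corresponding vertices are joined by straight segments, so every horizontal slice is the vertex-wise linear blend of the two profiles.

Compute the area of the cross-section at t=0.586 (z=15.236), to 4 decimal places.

Cross-section at t=0.586: each vertex is (1-t)·p0[i] + t·p1[i].
  v1: (1-0.586)·(3.33,1.29) + 0.586·(3.07,2.04) = (3.1776,1.7295)
  v2: (1-0.586)·(1.6,4.7) + 0.586·(2.19,3.17) = (1.9457,3.8034)
  v3: (1-0.586)·(-2.49,3.46) + 0.586·(0.7,2.75) = (-0.6207,3.0439)
  v4: (1-0.586)·(-3.44,0.8) + 0.586·(-0.01,1.86) = (-1.4300,1.4212)
  v5: (1-0.586)·(-3.77,-2.54) + 0.586·(-0.35,0.16) = (-1.7659,-0.9578)
  v6: (1-0.586)·(0.02,-3.39) + 0.586·(1.62,-0.26) = (0.9576,-1.5558)
  v7: (1-0.586)·(2.62,-2.42) + 0.586·(3.13,0.09) = (2.9189,-0.9491)
  v8: (1-0.586)·(2.96,-1.21) + 0.586·(3.42,0.74) = (3.2296,-0.0673)
Shoelace sum Σ(x_i·y_{i+1} − x_{i+1}·y_i):
  i=1: 3.1776·3.8034 − 1.9457·1.7295 = +8.7207 (running +8.7207)
  i=2: 1.9457·3.0439 − -0.6207·3.8034 = +8.2833 (running +17.0041)
  i=3: -0.6207·1.4212 − -1.4300·3.0439 = +3.4708 (running +20.4749)
  i=4: -1.4300·-0.9578 − -1.7659·1.4212 = +3.8793 (running +24.3542)
  i=5: -1.7659·-1.5558 − 0.9576·-0.9578 = +3.6646 (running +28.0188)
  i=6: 0.9576·-0.9491 − 2.9189·-1.5558 = +3.6323 (running +31.6511)
  i=7: 2.9189·-0.0673 − 3.2296·-0.9491 = +2.8689 (running +34.5200)
  i=8: 3.2296·1.7295 − 3.1776·-0.0673 = +5.7994 (running +40.3193)
Area = |Σ|/2 = |40.3193|/2 = 20.1597

Area at t=0.586: 20.1597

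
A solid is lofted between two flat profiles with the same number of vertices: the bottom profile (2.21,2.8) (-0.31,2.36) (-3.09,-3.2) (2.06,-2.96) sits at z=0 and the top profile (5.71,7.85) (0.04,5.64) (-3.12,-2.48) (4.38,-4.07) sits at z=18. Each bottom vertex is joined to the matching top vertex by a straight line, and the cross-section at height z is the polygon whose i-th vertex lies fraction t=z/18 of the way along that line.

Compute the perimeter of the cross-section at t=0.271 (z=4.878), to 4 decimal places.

Perimeter at t=0.271: 23.6198

Cross-section at t=0.271: each vertex is (1-t)·p0[i] + t·p1[i].
  v1: (1-0.271)·(2.21,2.8) + 0.271·(5.71,7.85) = (3.1585,4.1685)
  v2: (1-0.271)·(-0.31,2.36) + 0.271·(0.04,5.64) = (-0.2152,3.2489)
  v3: (1-0.271)·(-3.09,-3.2) + 0.271·(-3.12,-2.48) = (-3.0981,-3.0049)
  v4: (1-0.271)·(2.06,-2.96) + 0.271·(4.38,-4.07) = (2.6887,-3.2608)
Perimeter = Σ |v_{i+1} − v_i|:
  edge 1→2: √(-3.3737² + -0.9197²) = 3.4968 (running 3.4968)
  edge 2→3: √(-2.8830² + -6.2538²) = 6.8863 (running 10.3831)
  edge 3→4: √(5.7868² + -0.2559²) = 5.7925 (running 16.1756)
  edge 4→1: √(0.4698² + 7.4294²) = 7.4442 (running 23.6198)
Perimeter = 23.6198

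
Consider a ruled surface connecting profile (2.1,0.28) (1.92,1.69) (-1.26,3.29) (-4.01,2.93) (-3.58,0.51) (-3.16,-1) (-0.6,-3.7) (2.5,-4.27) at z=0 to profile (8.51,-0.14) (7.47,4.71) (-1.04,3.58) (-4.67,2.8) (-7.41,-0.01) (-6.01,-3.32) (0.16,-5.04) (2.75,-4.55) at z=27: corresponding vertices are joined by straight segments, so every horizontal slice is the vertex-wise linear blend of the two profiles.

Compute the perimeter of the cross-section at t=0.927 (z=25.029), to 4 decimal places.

Cross-section at t=0.927: each vertex is (1-t)·p0[i] + t·p1[i].
  v1: (1-0.927)·(2.1,0.28) + 0.927·(8.51,-0.14) = (8.0421,-0.1093)
  v2: (1-0.927)·(1.92,1.69) + 0.927·(7.47,4.71) = (7.0648,4.4895)
  v3: (1-0.927)·(-1.26,3.29) + 0.927·(-1.04,3.58) = (-1.0561,3.5588)
  v4: (1-0.927)·(-4.01,2.93) + 0.927·(-4.67,2.8) = (-4.6218,2.8095)
  v5: (1-0.927)·(-3.58,0.51) + 0.927·(-7.41,-0.01) = (-7.1304,0.0280)
  v6: (1-0.927)·(-3.16,-1) + 0.927·(-6.01,-3.32) = (-5.8019,-3.1506)
  v7: (1-0.927)·(-0.6,-3.7) + 0.927·(0.16,-5.04) = (0.1045,-4.9422)
  v8: (1-0.927)·(2.5,-4.27) + 0.927·(2.75,-4.55) = (2.7317,-4.5296)
Perimeter = Σ |v_{i+1} − v_i|:
  edge 1→2: √(-0.9772² + 4.5989²) = 4.7016 (running 4.7016)
  edge 2→3: √(-8.1209² + -0.9307²) = 8.1741 (running 12.8756)
  edge 3→4: √(-3.5658² + -0.7493²) = 3.6436 (running 16.5193)
  edge 4→5: √(-2.5086² + -2.7815²) = 3.7457 (running 20.2649)
  edge 5→6: √(1.3285² + -3.1786²) = 3.4450 (running 23.7100)
  edge 6→7: √(5.9065² + -1.7915²) = 6.1722 (running 29.8822)
  edge 7→8: √(2.6272² + 0.4126²) = 2.6594 (running 32.5416)
  edge 8→1: √(5.3103² + 4.4202²) = 6.9093 (running 39.4509)
Perimeter = 39.4509

Perimeter at t=0.927: 39.4509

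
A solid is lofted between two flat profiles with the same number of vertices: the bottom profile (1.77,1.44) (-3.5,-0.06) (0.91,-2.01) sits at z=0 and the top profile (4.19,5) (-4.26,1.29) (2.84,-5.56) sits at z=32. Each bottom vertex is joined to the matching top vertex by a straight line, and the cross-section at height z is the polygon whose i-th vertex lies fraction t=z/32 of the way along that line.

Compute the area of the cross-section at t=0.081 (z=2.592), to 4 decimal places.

Cross-section at t=0.081: each vertex is (1-t)·p0[i] + t·p1[i].
  v1: (1-0.081)·(1.77,1.44) + 0.081·(4.19,5) = (1.9660,1.7284)
  v2: (1-0.081)·(-3.5,-0.06) + 0.081·(-4.26,1.29) = (-3.5616,0.0493)
  v3: (1-0.081)·(0.91,-2.01) + 0.081·(2.84,-5.56) = (1.0663,-2.2975)
Shoelace sum Σ(x_i·y_{i+1} − x_{i+1}·y_i):
  i=1: 1.9660·0.0493 − -3.5616·1.7284 = +6.2527 (running +6.2527)
  i=2: -3.5616·-2.2975 − 1.0663·0.0493 = +8.1302 (running +14.3829)
  i=3: 1.0663·1.7284 − 1.9660·-2.2975 = +6.3600 (running +20.7430)
Area = |Σ|/2 = |20.7430|/2 = 10.3715

Area at t=0.081: 10.3715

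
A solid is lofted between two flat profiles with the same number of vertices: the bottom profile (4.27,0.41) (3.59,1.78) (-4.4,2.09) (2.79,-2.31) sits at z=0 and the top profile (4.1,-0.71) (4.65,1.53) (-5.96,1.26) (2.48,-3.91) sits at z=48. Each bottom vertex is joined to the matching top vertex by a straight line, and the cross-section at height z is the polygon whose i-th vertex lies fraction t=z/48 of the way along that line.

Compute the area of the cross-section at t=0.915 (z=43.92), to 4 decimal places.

Area at t=0.915: 28.4689

Cross-section at t=0.915: each vertex is (1-t)·p0[i] + t·p1[i].
  v1: (1-0.915)·(4.27,0.41) + 0.915·(4.1,-0.71) = (4.1144,-0.6148)
  v2: (1-0.915)·(3.59,1.78) + 0.915·(4.65,1.53) = (4.5599,1.5513)
  v3: (1-0.915)·(-4.4,2.09) + 0.915·(-5.96,1.26) = (-5.8274,1.3305)
  v4: (1-0.915)·(2.79,-2.31) + 0.915·(2.48,-3.91) = (2.5063,-3.7740)
Shoelace sum Σ(x_i·y_{i+1} − x_{i+1}·y_i):
  i=1: 4.1144·1.5513 − 4.5599·-0.6148 = +9.1860 (running +9.1860)
  i=2: 4.5599·1.3305 − -5.8274·1.5513 = +15.1069 (running +24.2929)
  i=3: -5.8274·-3.7740 − 2.5063·1.3305 = +18.6578 (running +42.9507)
  i=4: 2.5063·-0.6148 − 4.1144·-3.7740 = +13.9870 (running +56.9377)
Area = |Σ|/2 = |56.9377|/2 = 28.4689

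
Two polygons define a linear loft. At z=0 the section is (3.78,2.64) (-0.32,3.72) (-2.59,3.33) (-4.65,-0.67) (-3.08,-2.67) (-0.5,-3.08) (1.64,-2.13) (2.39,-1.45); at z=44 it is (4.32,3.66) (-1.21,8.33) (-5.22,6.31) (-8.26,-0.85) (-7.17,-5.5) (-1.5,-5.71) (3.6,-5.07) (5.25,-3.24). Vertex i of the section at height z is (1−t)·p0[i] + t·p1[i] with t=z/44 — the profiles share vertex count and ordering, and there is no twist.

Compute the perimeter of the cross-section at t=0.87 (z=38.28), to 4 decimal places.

Perimeter at t=0.87: 41.6777

Cross-section at t=0.87: each vertex is (1-t)·p0[i] + t·p1[i].
  v1: (1-0.87)·(3.78,2.64) + 0.87·(4.32,3.66) = (4.2498,3.5274)
  v2: (1-0.87)·(-0.32,3.72) + 0.87·(-1.21,8.33) = (-1.0943,7.7307)
  v3: (1-0.87)·(-2.59,3.33) + 0.87·(-5.22,6.31) = (-4.8781,5.9226)
  v4: (1-0.87)·(-4.65,-0.67) + 0.87·(-8.26,-0.85) = (-7.7907,-0.8266)
  v5: (1-0.87)·(-3.08,-2.67) + 0.87·(-7.17,-5.5) = (-6.6383,-5.1321)
  v6: (1-0.87)·(-0.5,-3.08) + 0.87·(-1.5,-5.71) = (-1.3700,-5.3681)
  v7: (1-0.87)·(1.64,-2.13) + 0.87·(3.6,-5.07) = (3.3452,-4.6878)
  v8: (1-0.87)·(2.39,-1.45) + 0.87·(5.25,-3.24) = (4.8782,-3.0073)
Perimeter = Σ |v_{i+1} − v_i|:
  edge 1→2: √(-5.3441² + 4.2033²) = 6.7991 (running 6.7991)
  edge 2→3: √(-3.7838² + -1.8081²) = 4.1936 (running 10.9927)
  edge 3→4: √(-2.9126² + -6.7492²) = 7.3508 (running 18.3435)
  edge 4→5: √(1.1524² + -4.3055²) = 4.4571 (running 22.8006)
  edge 5→6: √(5.2683² + -0.2360²) = 5.2736 (running 28.0742)
  edge 6→7: √(4.7152² + 0.6803²) = 4.7640 (running 32.8382)
  edge 7→8: √(1.5330² + 1.6805²) = 2.2747 (running 35.1129)
  edge 8→1: √(-0.6284² + 6.5347²) = 6.5648 (running 41.6777)
Perimeter = 41.6777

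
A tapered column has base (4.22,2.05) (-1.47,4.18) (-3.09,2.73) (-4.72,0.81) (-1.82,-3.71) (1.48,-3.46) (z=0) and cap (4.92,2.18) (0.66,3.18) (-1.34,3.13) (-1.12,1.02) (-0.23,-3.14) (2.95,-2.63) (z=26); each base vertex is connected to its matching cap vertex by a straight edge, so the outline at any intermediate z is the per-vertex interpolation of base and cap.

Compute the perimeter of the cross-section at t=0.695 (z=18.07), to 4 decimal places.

Cross-section at t=0.695: each vertex is (1-t)·p0[i] + t·p1[i].
  v1: (1-0.695)·(4.22,2.05) + 0.695·(4.92,2.18) = (4.7065,2.1404)
  v2: (1-0.695)·(-1.47,4.18) + 0.695·(0.66,3.18) = (0.0103,3.4850)
  v3: (1-0.695)·(-3.09,2.73) + 0.695·(-1.34,3.13) = (-1.8738,3.0080)
  v4: (1-0.695)·(-4.72,0.81) + 0.695·(-1.12,1.02) = (-2.2180,0.9560)
  v5: (1-0.695)·(-1.82,-3.71) + 0.695·(-0.23,-3.14) = (-0.7150,-3.3139)
  v6: (1-0.695)·(1.48,-3.46) + 0.695·(2.95,-2.63) = (2.5017,-2.8831)
Perimeter = Σ |v_{i+1} − v_i|:
  edge 1→2: √(-4.6962² + 1.3447²) = 4.8849 (running 4.8849)
  edge 2→3: √(-1.8841² + -0.4770²) = 1.9435 (running 6.8284)
  edge 3→4: √(-0.3442² + -2.0520²) = 2.0807 (running 8.9091)
  edge 4→5: √(1.5030² + -4.2698²) = 4.5266 (running 13.4358)
  edge 5→6: √(3.2166² + 0.4307²) = 3.2453 (running 16.6811)
  edge 6→1: √(2.2048² + 5.0235²) = 5.4861 (running 22.1671)
Perimeter = 22.1671

Perimeter at t=0.695: 22.1671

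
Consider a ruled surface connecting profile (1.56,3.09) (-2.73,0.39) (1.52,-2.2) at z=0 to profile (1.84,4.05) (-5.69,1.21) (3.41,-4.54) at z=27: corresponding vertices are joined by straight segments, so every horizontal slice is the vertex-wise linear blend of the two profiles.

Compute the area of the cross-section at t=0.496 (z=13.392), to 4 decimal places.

Cross-section at t=0.496: each vertex is (1-t)·p0[i] + t·p1[i].
  v1: (1-0.496)·(1.56,3.09) + 0.496·(1.84,4.05) = (1.6989,3.5662)
  v2: (1-0.496)·(-2.73,0.39) + 0.496·(-5.69,1.21) = (-4.1982,0.7967)
  v3: (1-0.496)·(1.52,-2.2) + 0.496·(3.41,-4.54) = (2.4574,-3.3606)
Shoelace sum Σ(x_i·y_{i+1} − x_{i+1}·y_i):
  i=1: 1.6989·0.7967 − -4.1982·3.5662 = +16.3248 (running +16.3248)
  i=2: -4.1982·-3.3606 − 2.4574·0.7967 = +12.1506 (running +28.4755)
  i=3: 2.4574·3.5662 − 1.6989·-3.3606 = +14.4729 (running +42.9484)
Area = |Σ|/2 = |42.9484|/2 = 21.4742

Area at t=0.496: 21.4742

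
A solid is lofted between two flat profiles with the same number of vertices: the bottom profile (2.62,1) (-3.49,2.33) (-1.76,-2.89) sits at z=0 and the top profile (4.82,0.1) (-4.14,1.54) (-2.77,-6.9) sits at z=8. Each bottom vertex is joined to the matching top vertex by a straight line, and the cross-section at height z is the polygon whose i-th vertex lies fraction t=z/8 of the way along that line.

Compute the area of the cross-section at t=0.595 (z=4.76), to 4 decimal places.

Cross-section at t=0.595: each vertex is (1-t)·p0[i] + t·p1[i].
  v1: (1-0.595)·(2.62,1) + 0.595·(4.82,0.1) = (3.9290,0.4645)
  v2: (1-0.595)·(-3.49,2.33) + 0.595·(-4.14,1.54) = (-3.8767,1.8599)
  v3: (1-0.595)·(-1.76,-2.89) + 0.595·(-2.77,-6.9) = (-2.3609,-5.2759)
Shoelace sum Σ(x_i·y_{i+1} − x_{i+1}·y_i):
  i=1: 3.9290·1.8599 − -3.8767·0.4645 = +9.1085 (running +9.1085)
  i=2: -3.8767·-5.2759 − -2.3609·1.8599 = +24.8448 (running +33.9533)
  i=3: -2.3609·0.4645 − 3.9290·-5.2759 = +19.6325 (running +53.5858)
Area = |Σ|/2 = |53.5858|/2 = 26.7929

Area at t=0.595: 26.7929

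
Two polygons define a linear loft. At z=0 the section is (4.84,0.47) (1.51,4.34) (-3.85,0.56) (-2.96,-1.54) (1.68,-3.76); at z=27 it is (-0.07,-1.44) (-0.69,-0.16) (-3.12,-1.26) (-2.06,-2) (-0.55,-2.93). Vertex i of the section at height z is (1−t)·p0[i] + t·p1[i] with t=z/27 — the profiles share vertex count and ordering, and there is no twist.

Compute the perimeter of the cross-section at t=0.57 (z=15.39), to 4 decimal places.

Cross-section at t=0.57: each vertex is (1-t)·p0[i] + t·p1[i].
  v1: (1-0.57)·(4.84,0.47) + 0.57·(-0.07,-1.44) = (2.0413,-0.6187)
  v2: (1-0.57)·(1.51,4.34) + 0.57·(-0.69,-0.16) = (0.2560,1.7750)
  v3: (1-0.57)·(-3.85,0.56) + 0.57·(-3.12,-1.26) = (-3.4339,-0.4774)
  v4: (1-0.57)·(-2.96,-1.54) + 0.57·(-2.06,-2) = (-2.4470,-1.8022)
  v5: (1-0.57)·(1.68,-3.76) + 0.57·(-0.55,-2.93) = (0.4089,-3.2869)
Perimeter = Σ |v_{i+1} − v_i|:
  edge 1→2: √(-1.7853² + 2.3937²) = 2.9862 (running 2.9862)
  edge 2→3: √(-3.6899² + -2.2524²) = 4.3230 (running 7.3092)
  edge 3→4: √(0.9869² + -1.3248²) = 1.6520 (running 8.9612)
  edge 4→5: √(2.8559² + -1.4847²) = 3.2188 (running 12.1800)
  edge 5→1: √(1.6324² + 2.6682²) = 3.1279 (running 15.3079)
Perimeter = 15.3079

Perimeter at t=0.57: 15.3079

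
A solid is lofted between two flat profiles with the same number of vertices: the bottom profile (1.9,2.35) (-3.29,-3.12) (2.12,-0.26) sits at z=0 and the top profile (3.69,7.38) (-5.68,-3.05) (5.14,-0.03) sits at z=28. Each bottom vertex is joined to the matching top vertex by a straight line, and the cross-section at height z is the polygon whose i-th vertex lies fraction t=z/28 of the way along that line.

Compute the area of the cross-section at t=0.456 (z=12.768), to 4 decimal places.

Cross-section at t=0.456: each vertex is (1-t)·p0[i] + t·p1[i].
  v1: (1-0.456)·(1.9,2.35) + 0.456·(3.69,7.38) = (2.7162,4.6437)
  v2: (1-0.456)·(-3.29,-3.12) + 0.456·(-5.68,-3.05) = (-4.3798,-3.0881)
  v3: (1-0.456)·(2.12,-0.26) + 0.456·(5.14,-0.03) = (3.4971,-0.1551)
Shoelace sum Σ(x_i·y_{i+1} − x_{i+1}·y_i):
  i=1: 2.7162·-3.0881 − -4.3798·4.6437 = +11.9506 (running +11.9506)
  i=2: -4.3798·-0.1551 − 3.4971·-3.0881 = +11.4788 (running +23.4294)
  i=3: 3.4971·4.6437 − 2.7162·-0.1551 = +16.6608 (running +40.0902)
Area = |Σ|/2 = |40.0902|/2 = 20.0451

Area at t=0.456: 20.0451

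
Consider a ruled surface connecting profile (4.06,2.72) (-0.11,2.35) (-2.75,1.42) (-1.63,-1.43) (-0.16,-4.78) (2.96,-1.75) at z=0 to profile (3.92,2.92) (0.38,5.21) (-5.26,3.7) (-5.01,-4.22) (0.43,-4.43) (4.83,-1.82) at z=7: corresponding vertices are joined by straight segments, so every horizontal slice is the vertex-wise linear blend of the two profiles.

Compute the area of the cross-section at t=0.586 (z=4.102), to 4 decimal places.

Area at t=0.586: 54.9118

Cross-section at t=0.586: each vertex is (1-t)·p0[i] + t·p1[i].
  v1: (1-0.586)·(4.06,2.72) + 0.586·(3.92,2.92) = (3.9780,2.8372)
  v2: (1-0.586)·(-0.11,2.35) + 0.586·(0.38,5.21) = (0.1771,4.0260)
  v3: (1-0.586)·(-2.75,1.42) + 0.586·(-5.26,3.7) = (-4.2209,2.7561)
  v4: (1-0.586)·(-1.63,-1.43) + 0.586·(-5.01,-4.22) = (-3.6107,-3.0649)
  v5: (1-0.586)·(-0.16,-4.78) + 0.586·(0.43,-4.43) = (0.1857,-4.5749)
  v6: (1-0.586)·(2.96,-1.75) + 0.586·(4.83,-1.82) = (4.0558,-1.7910)
Shoelace sum Σ(x_i·y_{i+1} − x_{i+1}·y_i):
  i=1: 3.9780·4.0260 − 0.1771·2.8372 = +15.5125 (running +15.5125)
  i=2: 0.1771·2.7561 − -4.2209·4.0260 = +17.4812 (running +32.9938)
  i=3: -4.2209·-3.0649 − -3.6107·2.7561 = +22.8880 (running +55.8818)
  i=4: -3.6107·-4.5749 − 0.1857·-3.0649 = +17.0878 (running +72.9695)
  i=5: 0.1857·-1.7910 − 4.0558·-4.5749 = +18.2223 (running +91.1918)
  i=6: 4.0558·2.8372 − 3.9780·-1.7910 = +18.6318 (running +109.8236)
Area = |Σ|/2 = |109.8236|/2 = 54.9118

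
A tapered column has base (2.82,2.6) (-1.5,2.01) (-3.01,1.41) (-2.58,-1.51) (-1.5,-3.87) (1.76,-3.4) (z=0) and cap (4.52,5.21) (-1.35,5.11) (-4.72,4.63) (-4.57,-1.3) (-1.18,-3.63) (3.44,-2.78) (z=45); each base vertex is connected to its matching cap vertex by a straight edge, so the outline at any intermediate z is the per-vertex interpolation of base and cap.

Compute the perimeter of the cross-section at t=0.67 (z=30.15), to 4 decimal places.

Cross-section at t=0.67: each vertex is (1-t)·p0[i] + t·p1[i].
  v1: (1-0.67)·(2.82,2.6) + 0.67·(4.52,5.21) = (3.9590,4.3487)
  v2: (1-0.67)·(-1.5,2.01) + 0.67·(-1.35,5.11) = (-1.3995,4.0870)
  v3: (1-0.67)·(-3.01,1.41) + 0.67·(-4.72,4.63) = (-4.1557,3.5674)
  v4: (1-0.67)·(-2.58,-1.51) + 0.67·(-4.57,-1.3) = (-3.9133,-1.3693)
  v5: (1-0.67)·(-1.5,-3.87) + 0.67·(-1.18,-3.63) = (-1.2856,-3.7092)
  v6: (1-0.67)·(1.76,-3.4) + 0.67·(3.44,-2.78) = (2.8856,-2.9846)
Perimeter = Σ |v_{i+1} − v_i|:
  edge 1→2: √(-5.3585² + -0.2617²) = 5.3649 (running 5.3649)
  edge 2→3: √(-2.7562² + -0.5196²) = 2.8048 (running 8.1696)
  edge 3→4: √(0.2424² + -4.9367²) = 4.9426 (running 13.1123)
  edge 4→5: √(2.6277² + -2.3399²) = 3.5185 (running 16.6308)
  edge 5→6: √(4.1712² + 0.7246²) = 4.2337 (running 20.8645)
  edge 6→1: √(1.0734² + 7.3333²) = 7.4114 (running 28.2759)
Perimeter = 28.2759

Perimeter at t=0.67: 28.2759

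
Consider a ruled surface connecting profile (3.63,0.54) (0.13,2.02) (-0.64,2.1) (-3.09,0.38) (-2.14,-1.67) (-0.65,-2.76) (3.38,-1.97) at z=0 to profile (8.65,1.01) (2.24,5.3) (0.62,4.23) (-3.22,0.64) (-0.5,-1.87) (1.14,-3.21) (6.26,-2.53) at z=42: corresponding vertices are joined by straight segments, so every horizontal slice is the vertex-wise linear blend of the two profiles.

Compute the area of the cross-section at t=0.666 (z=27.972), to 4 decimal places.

Cross-section at t=0.666: each vertex is (1-t)·p0[i] + t·p1[i].
  v1: (1-0.666)·(3.63,0.54) + 0.666·(8.65,1.01) = (6.9733,0.8530)
  v2: (1-0.666)·(0.13,2.02) + 0.666·(2.24,5.3) = (1.5353,4.2045)
  v3: (1-0.666)·(-0.64,2.1) + 0.666·(0.62,4.23) = (0.1992,3.5186)
  v4: (1-0.666)·(-3.09,0.38) + 0.666·(-3.22,0.64) = (-3.1766,0.5532)
  v5: (1-0.666)·(-2.14,-1.67) + 0.666·(-0.5,-1.87) = (-1.0478,-1.8032)
  v6: (1-0.666)·(-0.65,-2.76) + 0.666·(1.14,-3.21) = (0.5421,-3.0597)
  v7: (1-0.666)·(3.38,-1.97) + 0.666·(6.26,-2.53) = (5.2981,-2.3430)
Shoelace sum Σ(x_i·y_{i+1} − x_{i+1}·y_i):
  i=1: 6.9733·4.2045 − 1.5353·0.8530 = +28.0096 (running +28.0096)
  i=2: 1.5353·3.5186 − 0.1992·4.2045 = +4.5646 (running +32.5741)
  i=3: 0.1992·0.5532 − -3.1766·3.5186 = +11.2872 (running +43.8614)
  i=4: -3.1766·-1.8032 − -1.0478·0.5532 = +6.3076 (running +50.1690)
  i=5: -1.0478·-3.0597 − 0.5421·-1.8032 = +4.1834 (running +54.3524)
  i=6: 0.5421·-2.3430 − 5.2981·-3.0597 = +14.9403 (running +69.2927)
  i=7: 5.2981·0.8530 − 6.9733·-2.3430 = +20.8576 (running +90.1503)
Area = |Σ|/2 = |90.1503|/2 = 45.0751

Area at t=0.666: 45.0751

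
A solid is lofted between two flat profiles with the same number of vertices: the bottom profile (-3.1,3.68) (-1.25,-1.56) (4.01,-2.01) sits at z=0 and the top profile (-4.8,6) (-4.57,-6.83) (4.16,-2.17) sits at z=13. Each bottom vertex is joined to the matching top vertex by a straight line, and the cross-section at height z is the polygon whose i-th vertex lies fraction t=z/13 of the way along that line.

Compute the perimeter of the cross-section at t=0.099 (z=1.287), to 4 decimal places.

Perimeter at t=0.099: 21.2321

Cross-section at t=0.099: each vertex is (1-t)·p0[i] + t·p1[i].
  v1: (1-0.099)·(-3.1,3.68) + 0.099·(-4.8,6) = (-3.2683,3.9097)
  v2: (1-0.099)·(-1.25,-1.56) + 0.099·(-4.57,-6.83) = (-1.5787,-2.0817)
  v3: (1-0.099)·(4.01,-2.01) + 0.099·(4.16,-2.17) = (4.0248,-2.0258)
Perimeter = Σ |v_{i+1} − v_i|:
  edge 1→2: √(1.6896² + -5.9914²) = 6.2251 (running 6.2251)
  edge 2→3: √(5.6035² + 0.0559²) = 5.6038 (running 11.8289)
  edge 3→1: √(-7.2932² + 5.9355²) = 9.4032 (running 21.2321)
Perimeter = 21.2321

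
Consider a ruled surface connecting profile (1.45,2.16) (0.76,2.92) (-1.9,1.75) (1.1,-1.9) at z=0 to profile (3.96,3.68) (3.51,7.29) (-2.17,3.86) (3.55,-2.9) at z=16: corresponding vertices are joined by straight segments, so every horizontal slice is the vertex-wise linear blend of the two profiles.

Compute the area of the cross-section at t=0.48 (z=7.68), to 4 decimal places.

Area at t=0.48: 17.3391

Cross-section at t=0.48: each vertex is (1-t)·p0[i] + t·p1[i].
  v1: (1-0.48)·(1.45,2.16) + 0.48·(3.96,3.68) = (2.6548,2.8896)
  v2: (1-0.48)·(0.76,2.92) + 0.48·(3.51,7.29) = (2.0800,5.0176)
  v3: (1-0.48)·(-1.9,1.75) + 0.48·(-2.17,3.86) = (-2.0296,2.7628)
  v4: (1-0.48)·(1.1,-1.9) + 0.48·(3.55,-2.9) = (2.2760,-2.3800)
Shoelace sum Σ(x_i·y_{i+1} − x_{i+1}·y_i):
  i=1: 2.6548·5.0176 − 2.0800·2.8896 = +7.3104 (running +7.3104)
  i=2: 2.0800·2.7628 − -2.0296·5.0176 = +15.9303 (running +23.2407)
  i=3: -2.0296·-2.3800 − 2.2760·2.7628 = -1.4577 (running +21.7830)
  i=4: 2.2760·2.8896 − 2.6548·-2.3800 = +12.8952 (running +34.6782)
Area = |Σ|/2 = |34.6782|/2 = 17.3391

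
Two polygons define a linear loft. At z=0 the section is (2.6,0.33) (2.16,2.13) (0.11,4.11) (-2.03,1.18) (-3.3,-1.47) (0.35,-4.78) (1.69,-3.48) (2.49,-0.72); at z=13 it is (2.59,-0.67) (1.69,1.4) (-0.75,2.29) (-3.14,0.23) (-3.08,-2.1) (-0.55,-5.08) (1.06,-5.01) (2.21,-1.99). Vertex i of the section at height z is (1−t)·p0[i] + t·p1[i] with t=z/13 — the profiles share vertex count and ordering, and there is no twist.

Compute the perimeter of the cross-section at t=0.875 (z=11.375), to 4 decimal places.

Cross-section at t=0.875: each vertex is (1-t)·p0[i] + t·p1[i].
  v1: (1-0.875)·(2.6,0.33) + 0.875·(2.59,-0.67) = (2.5913,-0.5450)
  v2: (1-0.875)·(2.16,2.13) + 0.875·(1.69,1.4) = (1.7488,1.4912)
  v3: (1-0.875)·(0.11,4.11) + 0.875·(-0.75,2.29) = (-0.6425,2.5175)
  v4: (1-0.875)·(-2.03,1.18) + 0.875·(-3.14,0.23) = (-3.0013,0.3488)
  v5: (1-0.875)·(-3.3,-1.47) + 0.875·(-3.08,-2.1) = (-3.1075,-2.0213)
  v6: (1-0.875)·(0.35,-4.78) + 0.875·(-0.55,-5.08) = (-0.4375,-5.0425)
  v7: (1-0.875)·(1.69,-3.48) + 0.875·(1.06,-5.01) = (1.1387,-4.8187)
  v8: (1-0.875)·(2.49,-0.72) + 0.875·(2.21,-1.99) = (2.2450,-1.8313)
Perimeter = Σ |v_{i+1} − v_i|:
  edge 1→2: √(-0.8425² + 2.0362²) = 2.2037 (running 2.2037)
  edge 2→3: √(-2.3912² + 1.0263²) = 2.6022 (running 4.8058)
  edge 3→4: √(-2.3588² + -2.1688²) = 3.2042 (running 8.0101)
  edge 4→5: √(-0.1063² + -2.3700²) = 2.3724 (running 10.3825)
  edge 5→6: √(2.6700² + -3.0213²) = 4.0320 (running 14.4144)
  edge 6→7: √(1.5762² + 0.2238²) = 1.5921 (running 16.0065)
  edge 7→8: √(1.1063² + 2.9875²) = 3.1857 (running 19.1922)
  edge 8→1: √(0.3462² + 1.2862²) = 1.3320 (running 20.5243)
Perimeter = 20.5243

Perimeter at t=0.875: 20.5243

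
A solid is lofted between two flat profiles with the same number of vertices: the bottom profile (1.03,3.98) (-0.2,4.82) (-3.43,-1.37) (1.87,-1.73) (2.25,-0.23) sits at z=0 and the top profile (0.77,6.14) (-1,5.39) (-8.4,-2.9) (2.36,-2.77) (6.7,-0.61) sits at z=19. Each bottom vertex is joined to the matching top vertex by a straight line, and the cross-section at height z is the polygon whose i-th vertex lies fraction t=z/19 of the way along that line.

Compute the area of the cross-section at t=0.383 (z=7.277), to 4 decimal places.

Area at t=0.383: 38.6816

Cross-section at t=0.383: each vertex is (1-t)·p0[i] + t·p1[i].
  v1: (1-0.383)·(1.03,3.98) + 0.383·(0.77,6.14) = (0.9304,4.8073)
  v2: (1-0.383)·(-0.2,4.82) + 0.383·(-1,5.39) = (-0.5064,5.0383)
  v3: (1-0.383)·(-3.43,-1.37) + 0.383·(-8.4,-2.9) = (-5.3335,-1.9560)
  v4: (1-0.383)·(1.87,-1.73) + 0.383·(2.36,-2.77) = (2.0577,-2.1283)
  v5: (1-0.383)·(2.25,-0.23) + 0.383·(6.7,-0.61) = (3.9543,-0.3755)
Shoelace sum Σ(x_i·y_{i+1} − x_{i+1}·y_i):
  i=1: 0.9304·5.0383 − -0.5064·4.8073 = +7.1222 (running +7.1222)
  i=2: -0.5064·-1.9560 − -5.3335·5.0383 = +27.8624 (running +34.9845)
  i=3: -5.3335·-2.1283 − 2.0577·-1.9560 = +15.3762 (running +50.3607)
  i=4: 2.0577·-0.3755 − 3.9543·-2.1283 = +7.6434 (running +58.0041)
  i=5: 3.9543·4.8073 − 0.9304·-0.3755 = +19.3591 (running +77.3632)
Area = |Σ|/2 = |77.3632|/2 = 38.6816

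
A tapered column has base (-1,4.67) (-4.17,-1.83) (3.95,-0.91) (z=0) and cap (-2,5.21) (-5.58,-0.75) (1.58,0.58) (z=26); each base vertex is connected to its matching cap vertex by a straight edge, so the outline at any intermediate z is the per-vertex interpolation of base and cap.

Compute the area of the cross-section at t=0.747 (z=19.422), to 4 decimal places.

Area at t=0.747: 20.4349

Cross-section at t=0.747: each vertex is (1-t)·p0[i] + t·p1[i].
  v1: (1-0.747)·(-1,4.67) + 0.747·(-2,5.21) = (-1.7470,5.0734)
  v2: (1-0.747)·(-4.17,-1.83) + 0.747·(-5.58,-0.75) = (-5.2233,-1.0232)
  v3: (1-0.747)·(3.95,-0.91) + 0.747·(1.58,0.58) = (2.1796,0.2030)
Shoelace sum Σ(x_i·y_{i+1} − x_{i+1}·y_i):
  i=1: -1.7470·-1.0232 − -5.2233·5.0734 = +28.2872 (running +28.2872)
  i=2: -5.2233·0.2030 − 2.1796·-1.0232 = +1.1698 (running +29.4570)
  i=3: 2.1796·5.0734 − -1.7470·0.2030 = +11.4127 (running +40.8697)
Area = |Σ|/2 = |40.8697|/2 = 20.4349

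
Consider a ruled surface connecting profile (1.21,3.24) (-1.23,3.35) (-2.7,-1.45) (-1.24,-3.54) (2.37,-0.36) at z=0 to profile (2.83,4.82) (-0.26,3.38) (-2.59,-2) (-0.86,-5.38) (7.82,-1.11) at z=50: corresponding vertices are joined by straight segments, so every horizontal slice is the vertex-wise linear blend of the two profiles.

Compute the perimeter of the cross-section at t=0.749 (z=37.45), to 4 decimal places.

Perimeter at t=0.749: 27.3441

Cross-section at t=0.749: each vertex is (1-t)·p0[i] + t·p1[i].
  v1: (1-0.749)·(1.21,3.24) + 0.749·(2.83,4.82) = (2.4234,4.4234)
  v2: (1-0.749)·(-1.23,3.35) + 0.749·(-0.26,3.38) = (-0.5035,3.3725)
  v3: (1-0.749)·(-2.7,-1.45) + 0.749·(-2.59,-2) = (-2.6176,-1.8619)
  v4: (1-0.749)·(-1.24,-3.54) + 0.749·(-0.86,-5.38) = (-0.9554,-4.9182)
  v5: (1-0.749)·(2.37,-0.36) + 0.749·(7.82,-1.11) = (6.4521,-0.9218)
Perimeter = Σ |v_{i+1} − v_i|:
  edge 1→2: √(-2.9269² + -1.0510²) = 3.1098 (running 3.1098)
  edge 2→3: √(-2.1141² + -5.2344²) = 5.6452 (running 8.7551)
  edge 3→4: √(1.6622² + -3.0562²) = 3.4790 (running 12.2341)
  edge 4→5: √(7.4074² + 3.9964²) = 8.4167 (running 20.6508)
  edge 5→1: √(-4.0287² + 5.3452²) = 6.6934 (running 27.3441)
Perimeter = 27.3441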